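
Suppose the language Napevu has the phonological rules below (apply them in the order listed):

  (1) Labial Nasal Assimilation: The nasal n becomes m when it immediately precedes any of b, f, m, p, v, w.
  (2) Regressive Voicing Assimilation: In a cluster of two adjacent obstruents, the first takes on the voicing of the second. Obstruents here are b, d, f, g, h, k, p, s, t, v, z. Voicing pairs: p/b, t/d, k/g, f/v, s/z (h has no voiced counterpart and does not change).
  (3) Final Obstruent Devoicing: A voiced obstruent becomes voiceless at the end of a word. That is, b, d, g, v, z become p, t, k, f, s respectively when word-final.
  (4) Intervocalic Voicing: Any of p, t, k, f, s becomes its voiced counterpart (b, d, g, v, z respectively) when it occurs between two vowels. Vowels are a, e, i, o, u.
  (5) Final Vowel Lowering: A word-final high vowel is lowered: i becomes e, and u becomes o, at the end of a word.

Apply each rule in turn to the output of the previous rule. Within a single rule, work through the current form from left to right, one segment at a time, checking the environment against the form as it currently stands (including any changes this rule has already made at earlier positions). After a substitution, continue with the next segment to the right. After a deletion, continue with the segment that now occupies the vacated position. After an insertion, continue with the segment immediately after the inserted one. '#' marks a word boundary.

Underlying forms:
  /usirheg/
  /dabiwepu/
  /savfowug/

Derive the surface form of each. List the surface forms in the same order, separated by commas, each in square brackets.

[uzirhek], [dabiwebo], [saffowuk]

/usirheg/:
  (1) Labial Nasal Assimilation: no change — [usirheg]
  (2) Regressive Voicing Assimilation: no change — [usirheg]
  (3) Final Obstruent Devoicing: [usirheg] → [usirhek]
  (4) Intervocalic Voicing: [usirhek] → [uzirhek]
  (5) Final Vowel Lowering: no change — [uzirhek]
/dabiwepu/:
  (1) Labial Nasal Assimilation: no change — [dabiwepu]
  (2) Regressive Voicing Assimilation: no change — [dabiwepu]
  (3) Final Obstruent Devoicing: no change — [dabiwepu]
  (4) Intervocalic Voicing: [dabiwepu] → [dabiwebu]
  (5) Final Vowel Lowering: [dabiwebu] → [dabiwebo]
/savfowug/:
  (1) Labial Nasal Assimilation: no change — [savfowug]
  (2) Regressive Voicing Assimilation: [savfowug] → [saffowug]
  (3) Final Obstruent Devoicing: [saffowug] → [saffowuk]
  (4) Intervocalic Voicing: no change — [saffowuk]
  (5) Final Vowel Lowering: no change — [saffowuk]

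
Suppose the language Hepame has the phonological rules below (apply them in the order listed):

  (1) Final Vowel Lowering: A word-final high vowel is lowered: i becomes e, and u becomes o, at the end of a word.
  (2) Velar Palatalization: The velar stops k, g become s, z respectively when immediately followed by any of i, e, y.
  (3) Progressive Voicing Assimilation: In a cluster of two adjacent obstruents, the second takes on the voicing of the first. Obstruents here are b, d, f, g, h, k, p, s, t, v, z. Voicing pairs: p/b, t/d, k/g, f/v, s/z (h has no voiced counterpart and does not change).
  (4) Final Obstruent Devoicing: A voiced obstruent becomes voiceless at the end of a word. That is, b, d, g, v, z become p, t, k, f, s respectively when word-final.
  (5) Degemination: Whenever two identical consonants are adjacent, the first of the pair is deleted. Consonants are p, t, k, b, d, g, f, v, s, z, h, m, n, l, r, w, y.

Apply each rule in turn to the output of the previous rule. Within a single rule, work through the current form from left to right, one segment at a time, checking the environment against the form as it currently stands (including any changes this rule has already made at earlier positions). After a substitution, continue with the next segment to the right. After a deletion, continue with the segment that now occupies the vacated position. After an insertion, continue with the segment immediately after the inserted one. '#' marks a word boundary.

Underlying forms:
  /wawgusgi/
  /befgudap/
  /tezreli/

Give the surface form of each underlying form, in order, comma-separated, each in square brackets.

[wawguse], [befkudap], [tezrele]

/wawgusgi/:
  (1) Final Vowel Lowering: [wawgusgi] → [wawgusge]
  (2) Velar Palatalization: [wawgusge] → [wawgusze]
  (3) Progressive Voicing Assimilation: [wawgusze] → [wawgusse]
  (4) Final Obstruent Devoicing: no change — [wawgusse]
  (5) Degemination: [wawgusse] → [wawguse]
/befgudap/:
  (1) Final Vowel Lowering: no change — [befgudap]
  (2) Velar Palatalization: no change — [befgudap]
  (3) Progressive Voicing Assimilation: [befgudap] → [befkudap]
  (4) Final Obstruent Devoicing: no change — [befkudap]
  (5) Degemination: no change — [befkudap]
/tezreli/:
  (1) Final Vowel Lowering: [tezreli] → [tezrele]
  (2) Velar Palatalization: no change — [tezrele]
  (3) Progressive Voicing Assimilation: no change — [tezrele]
  (4) Final Obstruent Devoicing: no change — [tezrele]
  (5) Degemination: no change — [tezrele]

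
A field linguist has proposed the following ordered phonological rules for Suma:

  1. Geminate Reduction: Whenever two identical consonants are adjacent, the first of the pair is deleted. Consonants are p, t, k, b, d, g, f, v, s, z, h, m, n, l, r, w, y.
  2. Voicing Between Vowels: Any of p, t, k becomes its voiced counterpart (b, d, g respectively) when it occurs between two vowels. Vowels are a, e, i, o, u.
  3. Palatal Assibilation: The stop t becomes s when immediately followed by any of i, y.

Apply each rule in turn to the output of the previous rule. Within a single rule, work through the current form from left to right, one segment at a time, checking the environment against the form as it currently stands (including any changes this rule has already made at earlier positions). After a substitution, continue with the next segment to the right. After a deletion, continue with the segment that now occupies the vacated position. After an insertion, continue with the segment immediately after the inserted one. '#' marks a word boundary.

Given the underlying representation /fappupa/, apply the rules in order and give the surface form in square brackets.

1 Geminate Reduction: [fappupa] → [fapupa]
2 Voicing Between Vowels: [fapupa] → [fabuba]
3 Palatal Assibilation: no change — [fabuba]

[fabuba]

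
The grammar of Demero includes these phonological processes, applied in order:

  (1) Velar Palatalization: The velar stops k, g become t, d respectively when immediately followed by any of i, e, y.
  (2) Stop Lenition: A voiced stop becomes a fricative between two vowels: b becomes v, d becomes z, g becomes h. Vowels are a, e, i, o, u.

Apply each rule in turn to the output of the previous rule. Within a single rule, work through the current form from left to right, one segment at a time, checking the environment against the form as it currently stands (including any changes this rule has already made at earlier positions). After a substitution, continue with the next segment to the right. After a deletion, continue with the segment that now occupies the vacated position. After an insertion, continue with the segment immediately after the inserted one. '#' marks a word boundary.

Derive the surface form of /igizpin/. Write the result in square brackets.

(1) Velar Palatalization: [igizpin] → [idizpin]
(2) Stop Lenition: [idizpin] → [izizpin]

[izizpin]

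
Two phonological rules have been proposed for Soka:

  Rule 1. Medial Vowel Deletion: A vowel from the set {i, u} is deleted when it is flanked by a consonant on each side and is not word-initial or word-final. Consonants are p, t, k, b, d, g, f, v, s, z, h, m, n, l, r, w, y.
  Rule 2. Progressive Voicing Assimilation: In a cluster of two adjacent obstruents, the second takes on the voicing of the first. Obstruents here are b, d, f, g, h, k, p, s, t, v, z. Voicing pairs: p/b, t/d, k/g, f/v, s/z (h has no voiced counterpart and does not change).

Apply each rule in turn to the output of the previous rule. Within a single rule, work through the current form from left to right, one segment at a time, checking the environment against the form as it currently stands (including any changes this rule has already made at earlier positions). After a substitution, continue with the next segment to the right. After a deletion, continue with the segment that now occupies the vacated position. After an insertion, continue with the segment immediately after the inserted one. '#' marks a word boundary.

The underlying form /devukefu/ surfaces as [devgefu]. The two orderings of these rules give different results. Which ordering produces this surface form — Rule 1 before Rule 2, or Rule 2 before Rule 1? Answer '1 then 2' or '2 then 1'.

1 then 2

Order 1 then 2:
  1 Medial Vowel Deletion: [devukefu] → [devkefu]
  2 Progressive Voicing Assimilation: [devkefu] → [devgefu]
  result: [devgefu]
Order 2 then 1:
  2 Progressive Voicing Assimilation: no change — [devukefu]
  1 Medial Vowel Deletion: [devukefu] → [devkefu]
  result: [devkefu]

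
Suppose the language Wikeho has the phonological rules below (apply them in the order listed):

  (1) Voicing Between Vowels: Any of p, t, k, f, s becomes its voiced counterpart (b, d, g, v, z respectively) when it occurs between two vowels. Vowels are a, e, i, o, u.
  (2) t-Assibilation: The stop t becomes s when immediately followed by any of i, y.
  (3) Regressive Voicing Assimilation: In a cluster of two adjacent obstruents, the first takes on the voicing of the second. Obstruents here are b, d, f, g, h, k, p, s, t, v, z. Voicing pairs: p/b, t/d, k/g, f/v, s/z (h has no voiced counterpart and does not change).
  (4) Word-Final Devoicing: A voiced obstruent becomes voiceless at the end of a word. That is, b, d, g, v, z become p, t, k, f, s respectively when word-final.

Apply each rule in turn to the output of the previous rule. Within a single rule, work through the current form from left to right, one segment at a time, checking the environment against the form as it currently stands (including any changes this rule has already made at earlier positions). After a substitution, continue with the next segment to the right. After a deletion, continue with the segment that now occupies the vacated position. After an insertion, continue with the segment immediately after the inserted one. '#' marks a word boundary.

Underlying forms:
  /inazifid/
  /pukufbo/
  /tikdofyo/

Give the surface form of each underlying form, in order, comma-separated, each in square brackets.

[inazivit], [puguvbo], [sigdofyo]

/inazifid/:
  (1) Voicing Between Vowels: [inazifid] → [inazivid]
  (2) t-Assibilation: no change — [inazivid]
  (3) Regressive Voicing Assimilation: no change — [inazivid]
  (4) Word-Final Devoicing: [inazivid] → [inazivit]
/pukufbo/:
  (1) Voicing Between Vowels: [pukufbo] → [pugufbo]
  (2) t-Assibilation: no change — [pugufbo]
  (3) Regressive Voicing Assimilation: [pugufbo] → [puguvbo]
  (4) Word-Final Devoicing: no change — [puguvbo]
/tikdofyo/:
  (1) Voicing Between Vowels: no change — [tikdofyo]
  (2) t-Assibilation: [tikdofyo] → [sikdofyo]
  (3) Regressive Voicing Assimilation: [sikdofyo] → [sigdofyo]
  (4) Word-Final Devoicing: no change — [sigdofyo]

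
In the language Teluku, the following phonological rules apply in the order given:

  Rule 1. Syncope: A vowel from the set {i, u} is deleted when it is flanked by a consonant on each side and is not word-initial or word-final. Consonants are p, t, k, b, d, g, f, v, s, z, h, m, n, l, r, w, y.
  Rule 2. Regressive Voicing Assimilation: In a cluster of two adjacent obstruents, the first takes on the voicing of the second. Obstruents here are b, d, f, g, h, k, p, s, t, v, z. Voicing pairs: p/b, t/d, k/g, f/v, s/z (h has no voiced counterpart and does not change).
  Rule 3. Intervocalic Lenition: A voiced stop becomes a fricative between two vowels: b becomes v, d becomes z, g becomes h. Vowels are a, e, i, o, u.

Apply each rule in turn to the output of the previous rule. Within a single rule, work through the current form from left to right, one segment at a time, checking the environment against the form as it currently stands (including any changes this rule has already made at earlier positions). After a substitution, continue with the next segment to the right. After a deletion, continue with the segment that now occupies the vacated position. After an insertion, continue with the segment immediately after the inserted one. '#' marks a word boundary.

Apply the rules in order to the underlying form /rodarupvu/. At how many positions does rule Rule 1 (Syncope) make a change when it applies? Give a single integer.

Rule 1 Syncope: [rodarupvu] → [rodarpvu]
Rule 2 Regressive Voicing Assimilation: [rodarpvu] → [rodarbvu]
Rule 3 Intervocalic Lenition: [rodarbvu] → [rozarbvu]
Rule Rule 1 changed 1 position(s).

1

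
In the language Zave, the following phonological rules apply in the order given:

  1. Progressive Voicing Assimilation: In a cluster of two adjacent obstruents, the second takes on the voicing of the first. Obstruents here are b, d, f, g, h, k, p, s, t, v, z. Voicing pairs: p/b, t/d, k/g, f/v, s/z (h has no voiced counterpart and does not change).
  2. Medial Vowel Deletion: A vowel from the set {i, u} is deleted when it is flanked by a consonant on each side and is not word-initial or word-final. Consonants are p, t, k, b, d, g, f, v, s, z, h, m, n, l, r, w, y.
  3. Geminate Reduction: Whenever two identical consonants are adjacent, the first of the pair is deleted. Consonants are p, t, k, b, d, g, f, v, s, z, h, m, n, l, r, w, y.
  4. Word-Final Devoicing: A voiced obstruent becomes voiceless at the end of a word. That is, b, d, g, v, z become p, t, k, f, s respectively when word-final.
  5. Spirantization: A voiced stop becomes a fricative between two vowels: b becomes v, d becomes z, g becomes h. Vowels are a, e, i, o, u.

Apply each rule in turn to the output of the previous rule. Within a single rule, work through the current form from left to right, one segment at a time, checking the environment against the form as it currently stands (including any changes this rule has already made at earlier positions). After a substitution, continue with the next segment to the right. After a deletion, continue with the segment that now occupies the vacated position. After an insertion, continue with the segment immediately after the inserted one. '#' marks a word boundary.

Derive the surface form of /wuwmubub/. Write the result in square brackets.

[wmp]

1 Progressive Voicing Assimilation: no change — [wuwmubub]
2 Medial Vowel Deletion: [wuwmubub] → [wwmbb]
3 Geminate Reduction: [wwmbb] → [wmb]
4 Word-Final Devoicing: [wmb] → [wmp]
5 Spirantization: no change — [wmp]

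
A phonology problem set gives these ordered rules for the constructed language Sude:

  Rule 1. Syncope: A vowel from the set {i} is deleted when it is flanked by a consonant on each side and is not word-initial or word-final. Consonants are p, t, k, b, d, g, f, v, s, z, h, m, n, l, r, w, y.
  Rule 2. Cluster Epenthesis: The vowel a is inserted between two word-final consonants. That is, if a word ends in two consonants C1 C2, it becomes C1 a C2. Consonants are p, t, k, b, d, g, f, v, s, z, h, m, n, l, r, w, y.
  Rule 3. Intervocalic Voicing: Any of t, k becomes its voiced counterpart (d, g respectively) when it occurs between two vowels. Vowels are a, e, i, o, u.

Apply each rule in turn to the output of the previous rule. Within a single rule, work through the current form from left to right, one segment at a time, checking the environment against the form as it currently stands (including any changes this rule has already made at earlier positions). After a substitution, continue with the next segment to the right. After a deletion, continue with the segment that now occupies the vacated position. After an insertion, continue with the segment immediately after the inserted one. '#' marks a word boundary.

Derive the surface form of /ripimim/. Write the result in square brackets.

Rule 1 Syncope: [ripimim] → [rpmm]
Rule 2 Cluster Epenthesis: [rpmm] → [rpmam]
Rule 3 Intervocalic Voicing: no change — [rpmam]

[rpmam]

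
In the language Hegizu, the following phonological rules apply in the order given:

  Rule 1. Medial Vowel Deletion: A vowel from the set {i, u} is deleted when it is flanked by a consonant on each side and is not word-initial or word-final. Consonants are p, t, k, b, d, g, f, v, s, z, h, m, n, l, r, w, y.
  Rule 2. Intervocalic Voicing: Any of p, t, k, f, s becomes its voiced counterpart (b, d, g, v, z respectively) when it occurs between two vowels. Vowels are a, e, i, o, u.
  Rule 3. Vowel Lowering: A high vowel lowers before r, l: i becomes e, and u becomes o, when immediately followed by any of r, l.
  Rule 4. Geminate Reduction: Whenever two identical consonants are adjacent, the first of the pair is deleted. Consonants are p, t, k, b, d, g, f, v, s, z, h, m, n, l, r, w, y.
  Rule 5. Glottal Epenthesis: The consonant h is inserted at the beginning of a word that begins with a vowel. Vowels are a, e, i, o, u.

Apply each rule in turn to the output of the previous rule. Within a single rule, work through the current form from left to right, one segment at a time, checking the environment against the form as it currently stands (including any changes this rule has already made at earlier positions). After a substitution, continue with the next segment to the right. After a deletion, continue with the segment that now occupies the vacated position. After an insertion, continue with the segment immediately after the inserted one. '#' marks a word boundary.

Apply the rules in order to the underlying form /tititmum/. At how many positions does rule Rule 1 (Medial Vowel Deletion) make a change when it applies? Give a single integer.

Rule 1 Medial Vowel Deletion: [tititmum] → [tttmm]
Rule 2 Intervocalic Voicing: no change — [tttmm]
Rule 3 Vowel Lowering: no change — [tttmm]
Rule 4 Geminate Reduction: [tttmm] → [tm]
Rule 5 Glottal Epenthesis: no change — [tm]
Rule Rule 1 changed 3 position(s).

3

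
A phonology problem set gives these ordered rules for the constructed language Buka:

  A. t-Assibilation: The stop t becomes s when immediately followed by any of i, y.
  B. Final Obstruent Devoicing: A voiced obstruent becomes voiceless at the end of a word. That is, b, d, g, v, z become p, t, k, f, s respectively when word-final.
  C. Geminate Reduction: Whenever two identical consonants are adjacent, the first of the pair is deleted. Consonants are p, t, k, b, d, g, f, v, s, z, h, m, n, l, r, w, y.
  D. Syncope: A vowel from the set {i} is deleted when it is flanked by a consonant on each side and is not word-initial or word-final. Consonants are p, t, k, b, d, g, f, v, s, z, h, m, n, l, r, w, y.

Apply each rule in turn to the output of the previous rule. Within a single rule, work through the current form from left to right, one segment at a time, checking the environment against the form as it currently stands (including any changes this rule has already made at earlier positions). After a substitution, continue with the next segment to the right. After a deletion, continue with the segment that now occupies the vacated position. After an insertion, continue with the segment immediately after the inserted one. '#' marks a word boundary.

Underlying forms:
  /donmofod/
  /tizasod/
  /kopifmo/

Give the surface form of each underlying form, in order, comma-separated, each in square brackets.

[donmofot], [szasot], [kopfmo]

/donmofod/:
  A t-Assibilation: no change — [donmofod]
  B Final Obstruent Devoicing: [donmofod] → [donmofot]
  C Geminate Reduction: no change — [donmofot]
  D Syncope: no change — [donmofot]
/tizasod/:
  A t-Assibilation: [tizasod] → [sizasod]
  B Final Obstruent Devoicing: [sizasod] → [sizasot]
  C Geminate Reduction: no change — [sizasot]
  D Syncope: [sizasot] → [szasot]
/kopifmo/:
  A t-Assibilation: no change — [kopifmo]
  B Final Obstruent Devoicing: no change — [kopifmo]
  C Geminate Reduction: no change — [kopifmo]
  D Syncope: [kopifmo] → [kopfmo]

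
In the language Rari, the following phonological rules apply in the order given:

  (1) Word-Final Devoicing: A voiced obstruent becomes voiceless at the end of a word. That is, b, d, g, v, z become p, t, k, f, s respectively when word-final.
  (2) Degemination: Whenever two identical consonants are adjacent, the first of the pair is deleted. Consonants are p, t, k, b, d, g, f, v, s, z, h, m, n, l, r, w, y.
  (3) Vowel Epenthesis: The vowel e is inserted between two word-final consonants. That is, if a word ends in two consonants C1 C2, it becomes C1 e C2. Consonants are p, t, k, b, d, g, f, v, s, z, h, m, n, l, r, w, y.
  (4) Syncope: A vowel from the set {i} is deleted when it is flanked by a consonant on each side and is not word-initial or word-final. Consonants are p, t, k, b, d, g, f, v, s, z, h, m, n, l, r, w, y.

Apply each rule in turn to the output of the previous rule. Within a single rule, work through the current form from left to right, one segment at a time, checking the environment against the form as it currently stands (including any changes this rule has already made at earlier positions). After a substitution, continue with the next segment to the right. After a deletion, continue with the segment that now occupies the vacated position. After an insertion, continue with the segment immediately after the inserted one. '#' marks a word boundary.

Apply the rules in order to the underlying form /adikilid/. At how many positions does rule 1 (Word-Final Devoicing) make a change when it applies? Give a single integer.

1

(1) Word-Final Devoicing: [adikilid] → [adikilit]
(2) Degemination: no change — [adikilit]
(3) Vowel Epenthesis: no change — [adikilit]
(4) Syncope: [adikilit] → [adklt]
Rule 1 changed 1 position(s).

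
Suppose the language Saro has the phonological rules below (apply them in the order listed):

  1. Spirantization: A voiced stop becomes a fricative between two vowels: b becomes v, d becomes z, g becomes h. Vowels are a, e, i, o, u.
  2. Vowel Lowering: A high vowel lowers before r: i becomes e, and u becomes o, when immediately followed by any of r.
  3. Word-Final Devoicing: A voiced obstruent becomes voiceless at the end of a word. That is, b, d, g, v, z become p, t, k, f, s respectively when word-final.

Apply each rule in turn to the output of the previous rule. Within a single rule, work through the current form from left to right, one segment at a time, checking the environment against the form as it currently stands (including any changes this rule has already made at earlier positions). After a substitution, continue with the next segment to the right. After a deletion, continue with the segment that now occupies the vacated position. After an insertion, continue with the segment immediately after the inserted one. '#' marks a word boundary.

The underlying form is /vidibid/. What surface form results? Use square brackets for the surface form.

[vizivit]

1 Spirantization: [vidibid] → [vizivid]
2 Vowel Lowering: no change — [vizivid]
3 Word-Final Devoicing: [vizivid] → [vizivit]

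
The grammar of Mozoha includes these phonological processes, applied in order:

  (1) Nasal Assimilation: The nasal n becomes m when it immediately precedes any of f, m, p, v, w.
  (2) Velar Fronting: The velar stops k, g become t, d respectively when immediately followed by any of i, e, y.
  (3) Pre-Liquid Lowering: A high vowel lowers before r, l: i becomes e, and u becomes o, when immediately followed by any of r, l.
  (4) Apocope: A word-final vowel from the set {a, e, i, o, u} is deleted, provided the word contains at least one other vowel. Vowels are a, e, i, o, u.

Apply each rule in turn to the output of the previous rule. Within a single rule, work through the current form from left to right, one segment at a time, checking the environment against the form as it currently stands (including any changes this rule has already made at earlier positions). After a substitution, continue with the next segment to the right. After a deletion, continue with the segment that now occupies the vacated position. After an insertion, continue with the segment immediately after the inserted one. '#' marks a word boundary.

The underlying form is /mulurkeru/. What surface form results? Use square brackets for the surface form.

(1) Nasal Assimilation: no change — [mulurkeru]
(2) Velar Fronting: [mulurkeru] → [mulurteru]
(3) Pre-Liquid Lowering: [mulurteru] → [molorteru]
(4) Apocope: [molorteru] → [molorter]

[molorter]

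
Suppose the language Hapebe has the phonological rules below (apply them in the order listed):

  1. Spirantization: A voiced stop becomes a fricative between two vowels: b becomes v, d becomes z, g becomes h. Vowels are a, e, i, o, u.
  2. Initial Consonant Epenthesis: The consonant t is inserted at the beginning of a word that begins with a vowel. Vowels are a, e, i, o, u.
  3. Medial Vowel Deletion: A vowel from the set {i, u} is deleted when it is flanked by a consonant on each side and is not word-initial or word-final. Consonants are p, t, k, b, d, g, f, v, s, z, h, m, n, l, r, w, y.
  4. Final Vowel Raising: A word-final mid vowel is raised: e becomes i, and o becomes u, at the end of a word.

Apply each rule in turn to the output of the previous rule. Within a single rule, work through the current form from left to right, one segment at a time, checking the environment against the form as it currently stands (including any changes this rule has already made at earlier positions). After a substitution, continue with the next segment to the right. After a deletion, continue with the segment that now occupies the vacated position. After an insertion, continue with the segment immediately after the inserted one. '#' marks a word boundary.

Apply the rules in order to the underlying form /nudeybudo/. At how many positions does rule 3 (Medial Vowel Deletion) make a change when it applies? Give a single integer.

2

1 Spirantization: [nudeybudo] → [nuzeybuzo]
2 Initial Consonant Epenthesis: no change — [nuzeybuzo]
3 Medial Vowel Deletion: [nuzeybuzo] → [nzeybzo]
4 Final Vowel Raising: [nzeybzo] → [nzeybzu]
Rule 3 changed 2 position(s).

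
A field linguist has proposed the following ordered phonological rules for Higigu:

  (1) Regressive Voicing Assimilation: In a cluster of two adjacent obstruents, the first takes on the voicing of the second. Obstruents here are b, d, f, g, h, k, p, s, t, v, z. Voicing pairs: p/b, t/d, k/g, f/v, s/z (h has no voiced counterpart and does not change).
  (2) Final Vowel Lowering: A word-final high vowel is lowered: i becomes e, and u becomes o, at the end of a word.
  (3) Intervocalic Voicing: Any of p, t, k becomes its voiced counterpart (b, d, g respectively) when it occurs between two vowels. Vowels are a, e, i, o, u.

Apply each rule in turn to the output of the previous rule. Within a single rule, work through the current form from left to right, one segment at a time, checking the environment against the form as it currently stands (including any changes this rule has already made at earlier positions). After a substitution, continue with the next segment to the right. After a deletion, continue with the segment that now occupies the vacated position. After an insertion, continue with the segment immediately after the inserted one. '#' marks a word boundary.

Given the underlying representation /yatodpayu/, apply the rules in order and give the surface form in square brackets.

[yadotpayo]

(1) Regressive Voicing Assimilation: [yatodpayu] → [yatotpayu]
(2) Final Vowel Lowering: [yatotpayu] → [yatotpayo]
(3) Intervocalic Voicing: [yatotpayo] → [yadotpayo]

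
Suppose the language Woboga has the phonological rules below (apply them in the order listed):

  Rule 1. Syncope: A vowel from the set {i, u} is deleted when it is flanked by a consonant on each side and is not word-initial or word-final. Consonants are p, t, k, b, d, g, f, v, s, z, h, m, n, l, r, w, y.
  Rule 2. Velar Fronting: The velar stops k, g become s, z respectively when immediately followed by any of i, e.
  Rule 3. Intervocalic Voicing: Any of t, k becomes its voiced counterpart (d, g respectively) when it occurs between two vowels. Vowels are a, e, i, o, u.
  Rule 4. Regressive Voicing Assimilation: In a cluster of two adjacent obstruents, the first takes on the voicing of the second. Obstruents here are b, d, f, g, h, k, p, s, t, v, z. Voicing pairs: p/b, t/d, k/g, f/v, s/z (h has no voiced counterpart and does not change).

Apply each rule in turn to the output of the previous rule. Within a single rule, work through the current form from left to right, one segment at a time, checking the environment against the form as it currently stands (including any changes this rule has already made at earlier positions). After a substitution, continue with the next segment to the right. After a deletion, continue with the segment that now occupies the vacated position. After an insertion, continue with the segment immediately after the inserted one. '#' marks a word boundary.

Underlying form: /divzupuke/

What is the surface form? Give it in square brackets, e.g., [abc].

[dvspse]

Rule 1 Syncope: [divzupuke] → [dvzpke]
Rule 2 Velar Fronting: [dvzpke] → [dvzpse]
Rule 3 Intervocalic Voicing: no change — [dvzpse]
Rule 4 Regressive Voicing Assimilation: [dvzpse] → [dvspse]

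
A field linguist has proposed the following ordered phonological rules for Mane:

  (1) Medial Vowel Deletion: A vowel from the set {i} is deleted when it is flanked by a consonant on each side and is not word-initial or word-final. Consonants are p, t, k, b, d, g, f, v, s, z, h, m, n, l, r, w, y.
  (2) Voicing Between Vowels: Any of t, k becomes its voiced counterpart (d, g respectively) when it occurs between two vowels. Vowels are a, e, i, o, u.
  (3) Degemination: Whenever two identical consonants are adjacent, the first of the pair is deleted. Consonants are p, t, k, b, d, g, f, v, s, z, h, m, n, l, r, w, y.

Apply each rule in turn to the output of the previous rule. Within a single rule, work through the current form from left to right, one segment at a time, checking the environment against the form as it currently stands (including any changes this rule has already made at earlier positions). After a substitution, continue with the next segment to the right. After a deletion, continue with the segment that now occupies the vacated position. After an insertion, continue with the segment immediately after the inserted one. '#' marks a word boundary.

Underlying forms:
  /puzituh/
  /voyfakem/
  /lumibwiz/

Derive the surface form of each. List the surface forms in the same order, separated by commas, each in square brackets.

[puztuh], [voyfagem], [lumbwz]

/puzituh/:
  (1) Medial Vowel Deletion: [puzituh] → [puztuh]
  (2) Voicing Between Vowels: no change — [puztuh]
  (3) Degemination: no change — [puztuh]
/voyfakem/:
  (1) Medial Vowel Deletion: no change — [voyfakem]
  (2) Voicing Between Vowels: [voyfakem] → [voyfagem]
  (3) Degemination: no change — [voyfagem]
/lumibwiz/:
  (1) Medial Vowel Deletion: [lumibwiz] → [lumbwz]
  (2) Voicing Between Vowels: no change — [lumbwz]
  (3) Degemination: no change — [lumbwz]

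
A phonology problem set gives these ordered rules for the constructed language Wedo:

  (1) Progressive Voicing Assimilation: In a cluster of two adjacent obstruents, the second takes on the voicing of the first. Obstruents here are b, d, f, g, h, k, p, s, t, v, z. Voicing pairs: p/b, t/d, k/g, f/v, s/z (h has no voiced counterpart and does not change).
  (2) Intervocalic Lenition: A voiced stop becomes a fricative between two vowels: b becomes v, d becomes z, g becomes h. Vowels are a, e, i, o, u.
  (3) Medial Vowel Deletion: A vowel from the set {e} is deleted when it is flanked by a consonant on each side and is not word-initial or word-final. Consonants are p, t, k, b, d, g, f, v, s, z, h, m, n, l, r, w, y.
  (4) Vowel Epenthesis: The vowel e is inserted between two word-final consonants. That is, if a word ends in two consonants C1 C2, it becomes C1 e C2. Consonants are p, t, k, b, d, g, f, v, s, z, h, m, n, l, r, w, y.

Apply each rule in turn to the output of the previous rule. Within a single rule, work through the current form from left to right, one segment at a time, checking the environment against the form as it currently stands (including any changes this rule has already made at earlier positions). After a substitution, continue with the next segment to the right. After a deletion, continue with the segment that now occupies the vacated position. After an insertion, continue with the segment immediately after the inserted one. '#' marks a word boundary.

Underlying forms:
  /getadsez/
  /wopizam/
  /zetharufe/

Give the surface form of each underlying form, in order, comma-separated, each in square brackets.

/getadsez/:
  (1) Progressive Voicing Assimilation: [getadsez] → [getadzez]
  (2) Intervocalic Lenition: no change — [getadzez]
  (3) Medial Vowel Deletion: [getadzez] → [gtadzz]
  (4) Vowel Epenthesis: [gtadzz] → [gtadzez]
/wopizam/:
  (1) Progressive Voicing Assimilation: no change — [wopizam]
  (2) Intervocalic Lenition: no change — [wopizam]
  (3) Medial Vowel Deletion: no change — [wopizam]
  (4) Vowel Epenthesis: no change — [wopizam]
/zetharufe/:
  (1) Progressive Voicing Assimilation: no change — [zetharufe]
  (2) Intervocalic Lenition: no change — [zetharufe]
  (3) Medial Vowel Deletion: [zetharufe] → [ztharufe]
  (4) Vowel Epenthesis: no change — [ztharufe]

[gtadzez], [wopizam], [ztharufe]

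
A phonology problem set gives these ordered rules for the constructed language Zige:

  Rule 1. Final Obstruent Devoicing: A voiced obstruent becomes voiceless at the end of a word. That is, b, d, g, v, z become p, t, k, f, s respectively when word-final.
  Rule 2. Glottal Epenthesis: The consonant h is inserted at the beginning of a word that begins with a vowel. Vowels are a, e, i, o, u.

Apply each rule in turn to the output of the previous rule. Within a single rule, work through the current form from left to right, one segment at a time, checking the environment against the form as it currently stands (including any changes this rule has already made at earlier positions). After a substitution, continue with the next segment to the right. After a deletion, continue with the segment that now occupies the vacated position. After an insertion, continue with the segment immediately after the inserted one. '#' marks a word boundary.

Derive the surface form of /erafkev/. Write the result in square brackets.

[herafkef]

Rule 1 Final Obstruent Devoicing: [erafkev] → [erafkef]
Rule 2 Glottal Epenthesis: [erafkef] → [herafkef]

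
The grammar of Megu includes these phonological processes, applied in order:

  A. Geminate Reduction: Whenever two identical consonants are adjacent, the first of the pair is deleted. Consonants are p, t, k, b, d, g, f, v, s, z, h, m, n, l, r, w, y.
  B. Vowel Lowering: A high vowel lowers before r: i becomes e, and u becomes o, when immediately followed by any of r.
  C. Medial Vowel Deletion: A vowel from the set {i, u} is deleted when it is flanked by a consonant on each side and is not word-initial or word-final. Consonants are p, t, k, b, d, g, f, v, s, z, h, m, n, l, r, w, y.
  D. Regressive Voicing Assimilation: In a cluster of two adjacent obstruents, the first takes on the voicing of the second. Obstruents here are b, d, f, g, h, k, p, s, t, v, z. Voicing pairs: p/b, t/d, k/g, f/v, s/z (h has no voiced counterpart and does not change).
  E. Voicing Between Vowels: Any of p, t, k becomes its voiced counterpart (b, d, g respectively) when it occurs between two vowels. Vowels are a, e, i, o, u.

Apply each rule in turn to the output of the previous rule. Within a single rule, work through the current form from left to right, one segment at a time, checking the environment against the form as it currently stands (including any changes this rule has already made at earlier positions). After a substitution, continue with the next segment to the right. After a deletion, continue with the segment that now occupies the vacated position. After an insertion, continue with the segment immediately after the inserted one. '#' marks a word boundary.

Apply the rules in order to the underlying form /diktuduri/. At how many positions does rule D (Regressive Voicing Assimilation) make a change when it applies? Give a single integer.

2

A Geminate Reduction: no change — [diktuduri]
B Vowel Lowering: [diktuduri] → [diktudori]
C Medial Vowel Deletion: [diktudori] → [dktdori]
D Regressive Voicing Assimilation: [dktdori] → [tkddori]
E Voicing Between Vowels: no change — [tkddori]
Rule D changed 2 position(s).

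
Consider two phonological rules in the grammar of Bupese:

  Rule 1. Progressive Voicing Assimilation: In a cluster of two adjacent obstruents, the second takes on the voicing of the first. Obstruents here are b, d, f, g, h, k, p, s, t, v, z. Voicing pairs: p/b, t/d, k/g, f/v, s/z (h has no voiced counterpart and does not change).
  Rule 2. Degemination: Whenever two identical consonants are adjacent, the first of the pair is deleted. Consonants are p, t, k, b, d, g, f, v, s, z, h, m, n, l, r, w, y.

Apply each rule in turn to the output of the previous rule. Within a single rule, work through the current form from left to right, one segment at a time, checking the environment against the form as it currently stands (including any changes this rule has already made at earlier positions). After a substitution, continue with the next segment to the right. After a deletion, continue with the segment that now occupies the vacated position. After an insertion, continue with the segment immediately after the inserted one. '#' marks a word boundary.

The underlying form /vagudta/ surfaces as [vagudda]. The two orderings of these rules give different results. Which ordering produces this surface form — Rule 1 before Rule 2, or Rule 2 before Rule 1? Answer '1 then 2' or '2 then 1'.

Order 1 then 2:
  1 Progressive Voicing Assimilation: [vagudta] → [vagudda]
  2 Degemination: [vagudda] → [vaguda]
  result: [vaguda]
Order 2 then 1:
  2 Degemination: no change — [vagudta]
  1 Progressive Voicing Assimilation: [vagudta] → [vagudda]
  result: [vagudda]

2 then 1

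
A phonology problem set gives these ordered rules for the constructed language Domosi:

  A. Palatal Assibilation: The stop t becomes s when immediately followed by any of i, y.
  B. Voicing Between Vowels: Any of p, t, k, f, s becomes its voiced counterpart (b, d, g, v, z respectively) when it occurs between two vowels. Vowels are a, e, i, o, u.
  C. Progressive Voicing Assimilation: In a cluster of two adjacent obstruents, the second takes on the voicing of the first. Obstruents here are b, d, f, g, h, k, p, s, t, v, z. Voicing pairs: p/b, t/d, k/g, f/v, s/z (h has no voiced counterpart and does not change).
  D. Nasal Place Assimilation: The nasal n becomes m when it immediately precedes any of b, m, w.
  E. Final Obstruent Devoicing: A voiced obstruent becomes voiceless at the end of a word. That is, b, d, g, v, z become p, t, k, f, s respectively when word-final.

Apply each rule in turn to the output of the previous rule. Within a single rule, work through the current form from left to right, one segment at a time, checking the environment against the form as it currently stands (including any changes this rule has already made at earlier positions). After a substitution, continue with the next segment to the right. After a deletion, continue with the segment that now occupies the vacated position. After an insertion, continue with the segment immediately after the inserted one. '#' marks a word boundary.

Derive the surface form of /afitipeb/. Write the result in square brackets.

[avizibep]

A Palatal Assibilation: [afitipeb] → [afisipeb]
B Voicing Between Vowels: [afisipeb] → [avizibeb]
C Progressive Voicing Assimilation: no change — [avizibeb]
D Nasal Place Assimilation: no change — [avizibeb]
E Final Obstruent Devoicing: [avizibeb] → [avizibep]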